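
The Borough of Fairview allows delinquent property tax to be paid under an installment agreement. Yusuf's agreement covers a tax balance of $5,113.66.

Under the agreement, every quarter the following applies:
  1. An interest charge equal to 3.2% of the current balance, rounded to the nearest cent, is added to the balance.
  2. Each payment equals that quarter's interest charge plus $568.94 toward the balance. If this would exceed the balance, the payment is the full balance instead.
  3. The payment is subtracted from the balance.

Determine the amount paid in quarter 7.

$623.34

Quarter 1: opening $5,113.66; interest $163.64 → $5,277.30; payment $732.58; balance $4,544.72
Quarter 2: opening $4,544.72; interest $145.43 → $4,690.15; payment $714.37; balance $3,975.78
Quarter 3: opening $3,975.78; interest $127.22 → $4,103.00; payment $696.16; balance $3,406.84
Quarter 4: opening $3,406.84; interest $109.02 → $3,515.86; payment $677.96; balance $2,837.90
Quarter 5: opening $2,837.90; interest $90.81 → $2,928.71; payment $659.75; balance $2,268.96
Quarter 6: opening $2,268.96; interest $72.61 → $2,341.57; payment $641.55; balance $1,700.02
Quarter 7: opening $1,700.02; interest $54.40 → $1,754.42; payment $623.34; balance $1,131.08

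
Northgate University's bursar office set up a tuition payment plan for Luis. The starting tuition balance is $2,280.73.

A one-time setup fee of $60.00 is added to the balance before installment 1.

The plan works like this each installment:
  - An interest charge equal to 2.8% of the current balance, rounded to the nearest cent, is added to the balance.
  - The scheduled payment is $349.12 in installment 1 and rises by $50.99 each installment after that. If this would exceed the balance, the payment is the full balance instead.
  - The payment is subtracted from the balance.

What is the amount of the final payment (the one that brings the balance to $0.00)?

# | Opening | Interest | Payment | End bal
1 | $2,340.73 | $65.54 | $349.12 | $2,057.15
2 | $2,057.15 | $57.60 | $400.11 | $1,714.64
3 | $1,714.64 | $48.01 | $451.10 | $1,311.55
4 | $1,311.55 | $36.72 | $502.09 | $846.18
5 | $846.18 | $23.69 | $553.08 | $316.79
6 | $316.79 | $8.87 | $325.66 | $0.00

$325.66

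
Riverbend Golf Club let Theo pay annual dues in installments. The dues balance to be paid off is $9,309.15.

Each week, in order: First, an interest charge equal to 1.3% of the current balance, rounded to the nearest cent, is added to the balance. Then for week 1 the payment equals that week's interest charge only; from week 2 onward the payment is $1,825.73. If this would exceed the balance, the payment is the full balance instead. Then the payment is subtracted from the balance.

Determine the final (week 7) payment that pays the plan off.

# | Opening | Interest | Payment | End bal
1 | $9,309.15 | $121.02 | $121.02 | $9,309.15
2 | $9,309.15 | $121.02 | $1,825.73 | $7,604.44
3 | $7,604.44 | $98.86 | $1,825.73 | $5,877.57
4 | $5,877.57 | $76.41 | $1,825.73 | $4,128.25
5 | $4,128.25 | $53.67 | $1,825.73 | $2,356.19
6 | $2,356.19 | $30.63 | $1,825.73 | $561.09
7 | $561.09 | $7.29 | $568.38 | $0.00

$568.38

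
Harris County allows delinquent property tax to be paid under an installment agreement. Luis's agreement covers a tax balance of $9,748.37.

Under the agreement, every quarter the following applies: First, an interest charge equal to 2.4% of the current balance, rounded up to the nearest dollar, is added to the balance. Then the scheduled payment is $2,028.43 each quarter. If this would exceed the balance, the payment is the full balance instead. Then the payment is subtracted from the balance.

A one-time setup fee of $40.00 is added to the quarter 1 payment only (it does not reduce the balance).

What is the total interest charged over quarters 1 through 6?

Quarter 1: opening $9,748.37; interest $234.00 → $9,982.37; payment $2,028.43 (+ $40.00 fee); balance $7,953.94
Quarter 2: opening $7,953.94; interest $191.00 → $8,144.94; payment $2,028.43; balance $6,116.51
Quarter 3: opening $6,116.51; interest $147.00 → $6,263.51; payment $2,028.43; balance $4,235.08
Quarter 4: opening $4,235.08; interest $102.00 → $4,337.08; payment $2,028.43; balance $2,308.65
Quarter 5: opening $2,308.65; interest $56.00 → $2,364.65; payment $2,028.43; balance $336.22
Quarter 6: opening $336.22; interest $9.00 → $345.22; payment $345.22; balance $0.00
Total interest: $234.00 + $191.00 + $147.00 + $102.00 + $56.00 + $9.00 = $739.00

$739.00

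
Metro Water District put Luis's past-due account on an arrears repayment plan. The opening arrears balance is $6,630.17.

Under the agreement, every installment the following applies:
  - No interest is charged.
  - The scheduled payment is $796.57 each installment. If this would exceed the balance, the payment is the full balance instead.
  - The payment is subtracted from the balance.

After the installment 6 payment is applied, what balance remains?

$1,850.75

# | Opening | Payment | End bal
1 | $6,630.17 | $796.57 | $5,833.60
2 | $5,833.60 | $796.57 | $5,037.03
3 | $5,037.03 | $796.57 | $4,240.46
4 | $4,240.46 | $796.57 | $3,443.89
5 | $3,443.89 | $796.57 | $2,647.32
6 | $2,647.32 | $796.57 | $1,850.75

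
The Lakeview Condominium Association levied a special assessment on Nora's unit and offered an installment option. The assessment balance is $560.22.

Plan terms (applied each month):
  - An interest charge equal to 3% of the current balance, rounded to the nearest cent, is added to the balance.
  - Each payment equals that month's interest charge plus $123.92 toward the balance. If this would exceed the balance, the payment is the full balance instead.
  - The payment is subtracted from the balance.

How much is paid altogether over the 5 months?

$607.08

Month 1: $560.22 +$16.81 interest = $577.03; pay $140.73 → $436.30
Month 2: $436.30 +$13.09 interest = $449.39; pay $137.01 → $312.38
Month 3: $312.38 +$9.37 interest = $321.75; pay $133.29 → $188.46
Month 4: $188.46 +$5.65 interest = $194.11; pay $129.57 → $64.54
Month 5: $64.54 +$1.94 interest = $66.48; pay $66.48 → $0.00
Total paid: $607.08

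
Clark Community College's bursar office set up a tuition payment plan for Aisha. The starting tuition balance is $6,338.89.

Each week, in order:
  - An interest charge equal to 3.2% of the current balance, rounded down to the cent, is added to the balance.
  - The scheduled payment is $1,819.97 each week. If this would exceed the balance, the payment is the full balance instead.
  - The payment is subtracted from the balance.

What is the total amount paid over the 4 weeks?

$6,833.08

Week 1: opening $6,338.89; interest $202.84 → $6,541.73; payment $1,819.97; balance $4,721.76
Week 2: opening $4,721.76; interest $151.09 → $4,872.85; payment $1,819.97; balance $3,052.88
Week 3: opening $3,052.88; interest $97.69 → $3,150.57; payment $1,819.97; balance $1,330.60
Week 4: opening $1,330.60; interest $42.57 → $1,373.17; payment $1,373.17; balance $0.00
Total paid: $6,833.08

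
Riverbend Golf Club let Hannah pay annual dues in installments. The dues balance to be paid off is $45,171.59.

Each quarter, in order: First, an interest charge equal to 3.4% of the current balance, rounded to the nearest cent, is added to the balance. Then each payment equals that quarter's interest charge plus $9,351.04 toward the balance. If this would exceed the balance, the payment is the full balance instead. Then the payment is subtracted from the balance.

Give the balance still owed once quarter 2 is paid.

Quarter 1: $45,171.59 +$1,535.83 interest = $46,707.42; pay $10,886.87 → $35,820.55
Quarter 2: $35,820.55 +$1,217.90 interest = $37,038.45; pay $10,568.94 → $26,469.51

$26,469.51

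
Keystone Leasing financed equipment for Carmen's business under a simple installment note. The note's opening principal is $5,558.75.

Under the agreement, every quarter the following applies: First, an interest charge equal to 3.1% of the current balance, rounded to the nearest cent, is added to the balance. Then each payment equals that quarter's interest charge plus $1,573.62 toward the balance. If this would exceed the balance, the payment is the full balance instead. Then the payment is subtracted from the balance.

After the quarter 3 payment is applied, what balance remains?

# | Opening | Interest | Payment | End bal
1 | $5,558.75 | $172.32 | $1,745.94 | $3,985.13
2 | $3,985.13 | $123.54 | $1,697.16 | $2,411.51
3 | $2,411.51 | $74.76 | $1,648.38 | $837.89

$837.89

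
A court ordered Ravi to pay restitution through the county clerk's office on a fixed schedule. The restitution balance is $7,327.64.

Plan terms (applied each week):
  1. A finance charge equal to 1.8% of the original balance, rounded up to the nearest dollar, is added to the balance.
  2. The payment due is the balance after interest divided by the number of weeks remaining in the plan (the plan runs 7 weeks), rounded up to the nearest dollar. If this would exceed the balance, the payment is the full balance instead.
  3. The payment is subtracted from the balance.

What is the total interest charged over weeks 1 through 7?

$924.00

# | Opening | Interest | Payment | End bal
1 | $7,327.64 | $132.00 | $1,066.00 | $6,393.64
2 | $6,393.64 | $132.00 | $1,088.00 | $5,437.64
3 | $5,437.64 | $132.00 | $1,114.00 | $4,455.64
4 | $4,455.64 | $132.00 | $1,147.00 | $3,440.64
5 | $3,440.64 | $132.00 | $1,191.00 | $2,381.64
6 | $2,381.64 | $132.00 | $1,257.00 | $1,256.64
7 | $1,256.64 | $132.00 | $1,388.64 | $0.00
Total interest: $132.00 + $132.00 + $132.00 + $132.00 + $132.00 + $132.00 + $132.00 = $924.00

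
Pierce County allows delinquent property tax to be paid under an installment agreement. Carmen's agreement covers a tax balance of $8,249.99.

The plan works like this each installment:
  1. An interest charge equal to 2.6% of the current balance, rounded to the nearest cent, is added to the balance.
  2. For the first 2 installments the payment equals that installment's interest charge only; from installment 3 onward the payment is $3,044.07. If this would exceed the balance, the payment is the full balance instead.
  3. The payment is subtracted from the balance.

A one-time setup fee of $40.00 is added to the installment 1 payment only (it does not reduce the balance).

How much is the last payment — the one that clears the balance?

$2,582.73

Installment 1: opening $8,249.99; interest $214.50 → $8,464.49; payment $214.50 (+ $40.00 fee); balance $8,249.99
Installment 2: opening $8,249.99; interest $214.50 → $8,464.49; payment $214.50; balance $8,249.99
Installment 3: opening $8,249.99; interest $214.50 → $8,464.49; payment $3,044.07; balance $5,420.42
Installment 4: opening $5,420.42; interest $140.93 → $5,561.35; payment $3,044.07; balance $2,517.28
Installment 5: opening $2,517.28; interest $65.45 → $2,582.73; payment $2,582.73; balance $0.00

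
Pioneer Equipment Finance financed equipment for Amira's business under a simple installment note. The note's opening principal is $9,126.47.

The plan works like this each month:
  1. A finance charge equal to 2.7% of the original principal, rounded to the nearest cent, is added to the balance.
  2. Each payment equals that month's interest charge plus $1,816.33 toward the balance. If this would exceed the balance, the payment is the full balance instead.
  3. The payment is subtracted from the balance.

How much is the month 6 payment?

$291.23

Month 1: $9,126.47 +$246.41 interest = $9,372.88; pay $2,062.74 → $7,310.14
Month 2: $7,310.14 +$246.41 interest = $7,556.55; pay $2,062.74 → $5,493.81
Month 3: $5,493.81 +$246.41 interest = $5,740.22; pay $2,062.74 → $3,677.48
Month 4: $3,677.48 +$246.41 interest = $3,923.89; pay $2,062.74 → $1,861.15
Month 5: $1,861.15 +$246.41 interest = $2,107.56; pay $2,062.74 → $44.82
Month 6: $44.82 +$246.41 interest = $291.23; pay $291.23 → $0.00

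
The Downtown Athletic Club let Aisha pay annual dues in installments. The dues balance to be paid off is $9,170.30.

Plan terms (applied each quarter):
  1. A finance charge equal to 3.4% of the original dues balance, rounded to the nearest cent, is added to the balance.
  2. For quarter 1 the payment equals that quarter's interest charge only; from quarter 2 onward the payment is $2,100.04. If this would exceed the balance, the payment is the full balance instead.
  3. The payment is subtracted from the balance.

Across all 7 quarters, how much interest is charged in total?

Quarter 1: $9,170.30 +$311.79 interest = $9,482.09; pay $311.79 → $9,170.30
Quarter 2: $9,170.30 +$311.79 interest = $9,482.09; pay $2,100.04 → $7,382.05
Quarter 3: $7,382.05 +$311.79 interest = $7,693.84; pay $2,100.04 → $5,593.80
Quarter 4: $5,593.80 +$311.79 interest = $5,905.59; pay $2,100.04 → $3,805.55
Quarter 5: $3,805.55 +$311.79 interest = $4,117.34; pay $2,100.04 → $2,017.30
Quarter 6: $2,017.30 +$311.79 interest = $2,329.09; pay $2,100.04 → $229.05
Quarter 7: $229.05 +$311.79 interest = $540.84; pay $540.84 → $0.00
Total interest: $311.79 + $311.79 + $311.79 + $311.79 + $311.79 + $311.79 + $311.79 = $2,182.53

$2,182.53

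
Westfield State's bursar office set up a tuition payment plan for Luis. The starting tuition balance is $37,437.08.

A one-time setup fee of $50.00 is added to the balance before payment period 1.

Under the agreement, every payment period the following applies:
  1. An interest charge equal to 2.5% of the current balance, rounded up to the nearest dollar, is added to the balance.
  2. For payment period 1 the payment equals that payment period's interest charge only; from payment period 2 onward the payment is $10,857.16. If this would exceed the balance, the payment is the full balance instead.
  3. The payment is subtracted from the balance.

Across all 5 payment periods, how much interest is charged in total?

$3,177.00

Payment period 1: opening $37,487.08; interest $938.00 → $38,425.08; payment $938.00; balance $37,487.08
Payment period 2: opening $37,487.08; interest $938.00 → $38,425.08; payment $10,857.16; balance $27,567.92
Payment period 3: opening $27,567.92; interest $690.00 → $28,257.92; payment $10,857.16; balance $17,400.76
Payment period 4: opening $17,400.76; interest $436.00 → $17,836.76; payment $10,857.16; balance $6,979.60
Payment period 5: opening $6,979.60; interest $175.00 → $7,154.60; payment $7,154.60; balance $0.00
Total interest: $938.00 + $938.00 + $690.00 + $436.00 + $175.00 = $3,177.00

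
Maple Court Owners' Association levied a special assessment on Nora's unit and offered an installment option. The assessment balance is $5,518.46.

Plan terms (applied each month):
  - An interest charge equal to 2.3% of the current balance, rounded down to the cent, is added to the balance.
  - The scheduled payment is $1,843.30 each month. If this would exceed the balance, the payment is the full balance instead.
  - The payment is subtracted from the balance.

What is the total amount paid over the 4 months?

Month 1: $5,518.46 +$126.92 interest = $5,645.38; pay $1,843.30 → $3,802.08
Month 2: $3,802.08 +$87.44 interest = $3,889.52; pay $1,843.30 → $2,046.22
Month 3: $2,046.22 +$47.06 interest = $2,093.28; pay $1,843.30 → $249.98
Month 4: $249.98 +$5.74 interest = $255.72; pay $255.72 → $0.00
Total paid: $5,785.62

$5,785.62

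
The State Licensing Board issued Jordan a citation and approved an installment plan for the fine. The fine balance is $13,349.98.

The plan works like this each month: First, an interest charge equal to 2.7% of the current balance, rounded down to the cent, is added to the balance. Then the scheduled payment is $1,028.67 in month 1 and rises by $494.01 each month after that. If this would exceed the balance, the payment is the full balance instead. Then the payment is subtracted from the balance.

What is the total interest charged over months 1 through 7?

$1,647.05

Month 1: $13,349.98 +$360.44 interest = $13,710.42; pay $1,028.67 → $12,681.75
Month 2: $12,681.75 +$342.40 interest = $13,024.15; pay $1,522.68 → $11,501.47
Month 3: $11,501.47 +$310.53 interest = $11,812.00; pay $2,016.69 → $9,795.31
Month 4: $9,795.31 +$264.47 interest = $10,059.78; pay $2,510.70 → $7,549.08
Month 5: $7,549.08 +$203.82 interest = $7,752.90; pay $3,004.71 → $4,748.19
Month 6: $4,748.19 +$128.20 interest = $4,876.39; pay $3,498.72 → $1,377.67
Month 7: $1,377.67 +$37.19 interest = $1,414.86; pay $1,414.86 → $0.00
Total interest: $360.44 + $342.40 + $310.53 + $264.47 + $203.82 + $128.20 + $37.19 = $1,647.05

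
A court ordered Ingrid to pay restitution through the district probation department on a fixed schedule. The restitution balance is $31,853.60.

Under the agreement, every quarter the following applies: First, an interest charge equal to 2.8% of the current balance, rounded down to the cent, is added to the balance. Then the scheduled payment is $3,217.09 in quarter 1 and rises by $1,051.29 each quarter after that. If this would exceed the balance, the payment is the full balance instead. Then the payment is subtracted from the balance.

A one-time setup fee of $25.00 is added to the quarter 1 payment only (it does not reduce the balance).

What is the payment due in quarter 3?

$5,319.67

Quarter 1: opening $31,853.60; interest $891.90 → $32,745.50; payment $3,217.09 (+ $25.00 fee); balance $29,528.41
Quarter 2: opening $29,528.41; interest $826.79 → $30,355.20; payment $4,268.38; balance $26,086.82
Quarter 3: opening $26,086.82; interest $730.43 → $26,817.25; payment $5,319.67; balance $21,497.58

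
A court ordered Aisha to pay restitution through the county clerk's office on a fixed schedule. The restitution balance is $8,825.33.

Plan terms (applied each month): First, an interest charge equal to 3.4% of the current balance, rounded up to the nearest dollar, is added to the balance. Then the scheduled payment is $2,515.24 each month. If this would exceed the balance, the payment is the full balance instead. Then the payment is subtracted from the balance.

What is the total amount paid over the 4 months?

$9,565.33

Month 1: opening $8,825.33; interest $301.00 → $9,126.33; payment $2,515.24; balance $6,611.09
Month 2: opening $6,611.09; interest $225.00 → $6,836.09; payment $2,515.24; balance $4,320.85
Month 3: opening $4,320.85; interest $147.00 → $4,467.85; payment $2,515.24; balance $1,952.61
Month 4: opening $1,952.61; interest $67.00 → $2,019.61; payment $2,019.61; balance $0.00
Total paid: $9,565.33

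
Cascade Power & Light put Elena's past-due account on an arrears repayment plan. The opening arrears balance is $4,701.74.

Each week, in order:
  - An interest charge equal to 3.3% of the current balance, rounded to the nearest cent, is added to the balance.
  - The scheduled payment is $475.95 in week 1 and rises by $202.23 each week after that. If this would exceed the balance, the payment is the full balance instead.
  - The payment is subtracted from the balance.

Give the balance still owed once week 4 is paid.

Week 1: $4,701.74 +$155.16 interest = $4,856.90; pay $475.95 → $4,380.95
Week 2: $4,380.95 +$144.57 interest = $4,525.52; pay $678.18 → $3,847.34
Week 3: $3,847.34 +$126.96 interest = $3,974.30; pay $880.41 → $3,093.89
Week 4: $3,093.89 +$102.10 interest = $3,195.99; pay $1,082.64 → $2,113.35

$2,113.35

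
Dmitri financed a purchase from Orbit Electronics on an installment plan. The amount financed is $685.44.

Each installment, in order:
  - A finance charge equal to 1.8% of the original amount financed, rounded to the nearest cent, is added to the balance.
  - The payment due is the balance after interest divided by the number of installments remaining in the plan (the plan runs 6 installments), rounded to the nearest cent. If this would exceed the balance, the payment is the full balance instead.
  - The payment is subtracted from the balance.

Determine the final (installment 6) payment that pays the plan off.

$144.47

Installment 1: $685.44 +$12.34 interest = $697.78; pay $116.30 → $581.48
Installment 2: $581.48 +$12.34 interest = $593.82; pay $118.76 → $475.06
Installment 3: $475.06 +$12.34 interest = $487.40; pay $121.85 → $365.55
Installment 4: $365.55 +$12.34 interest = $377.89; pay $125.96 → $251.93
Installment 5: $251.93 +$12.34 interest = $264.27; pay $132.14 → $132.13
Installment 6: $132.13 +$12.34 interest = $144.47; pay $144.47 → $0.00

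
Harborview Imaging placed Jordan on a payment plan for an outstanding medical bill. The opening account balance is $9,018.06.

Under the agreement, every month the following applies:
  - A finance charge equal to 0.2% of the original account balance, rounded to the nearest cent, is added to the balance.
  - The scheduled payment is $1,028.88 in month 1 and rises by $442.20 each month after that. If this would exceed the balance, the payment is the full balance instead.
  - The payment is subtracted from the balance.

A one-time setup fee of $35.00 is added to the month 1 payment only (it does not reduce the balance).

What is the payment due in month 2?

$1,471.08

Month 1: $9,018.06 +$18.04 interest = $9,036.10; pay $1,028.88 (+ $35.00 fee) → $8,007.22
Month 2: $8,007.22 +$18.04 interest = $8,025.26; pay $1,471.08 → $6,554.18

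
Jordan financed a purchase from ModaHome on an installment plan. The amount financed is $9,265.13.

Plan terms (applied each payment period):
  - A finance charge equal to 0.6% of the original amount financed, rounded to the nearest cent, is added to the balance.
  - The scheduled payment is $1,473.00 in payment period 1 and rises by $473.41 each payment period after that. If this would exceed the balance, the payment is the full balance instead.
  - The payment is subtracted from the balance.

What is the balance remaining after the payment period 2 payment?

Payment period 1: opening $9,265.13; interest $55.59 → $9,320.72; payment $1,473.00; balance $7,847.72
Payment period 2: opening $7,847.72; interest $55.59 → $7,903.31; payment $1,946.41; balance $5,956.90

$5,956.90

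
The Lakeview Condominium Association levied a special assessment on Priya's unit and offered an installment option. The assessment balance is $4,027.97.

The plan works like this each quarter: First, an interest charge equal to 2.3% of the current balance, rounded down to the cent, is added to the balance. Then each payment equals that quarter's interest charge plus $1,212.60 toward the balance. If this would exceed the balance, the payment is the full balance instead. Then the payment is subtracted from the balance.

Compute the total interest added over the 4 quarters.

$203.22

# | Opening | Interest | Payment | End bal
1 | $4,027.97 | $92.64 | $1,305.24 | $2,815.37
2 | $2,815.37 | $64.75 | $1,277.35 | $1,602.77
3 | $1,602.77 | $36.86 | $1,249.46 | $390.17
4 | $390.17 | $8.97 | $399.14 | $0.00
Total interest: $92.64 + $64.75 + $36.86 + $8.97 = $203.22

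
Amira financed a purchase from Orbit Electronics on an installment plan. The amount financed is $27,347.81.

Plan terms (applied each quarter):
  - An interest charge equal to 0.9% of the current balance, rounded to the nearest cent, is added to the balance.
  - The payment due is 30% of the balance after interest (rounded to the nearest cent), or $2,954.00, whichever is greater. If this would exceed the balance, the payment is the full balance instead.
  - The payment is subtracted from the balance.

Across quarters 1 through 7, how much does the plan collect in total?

$28,081.69

Quarter 1: $27,347.81 +$246.13 interest = $27,593.94; pay $8,278.18 → $19,315.76
Quarter 2: $19,315.76 +$173.84 interest = $19,489.60; pay $5,846.88 → $13,642.72
Quarter 3: $13,642.72 +$122.78 interest = $13,765.50; pay $4,129.65 → $9,635.85
Quarter 4: $9,635.85 +$86.72 interest = $9,722.57; pay $2,954.00 → $6,768.57
Quarter 5: $6,768.57 +$60.92 interest = $6,829.49; pay $2,954.00 → $3,875.49
Quarter 6: $3,875.49 +$34.88 interest = $3,910.37; pay $2,954.00 → $956.37
Quarter 7: $956.37 +$8.61 interest = $964.98; pay $964.98 → $0.00
Total paid: $28,081.69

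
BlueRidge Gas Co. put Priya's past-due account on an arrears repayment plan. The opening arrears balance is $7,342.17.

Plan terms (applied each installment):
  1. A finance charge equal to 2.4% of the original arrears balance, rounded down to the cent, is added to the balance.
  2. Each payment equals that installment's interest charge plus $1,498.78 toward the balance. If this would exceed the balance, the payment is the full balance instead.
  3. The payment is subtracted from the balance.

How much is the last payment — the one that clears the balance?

# | Opening | Interest | Payment | End bal
1 | $7,342.17 | $176.21 | $1,674.99 | $5,843.39
2 | $5,843.39 | $176.21 | $1,674.99 | $4,344.61
3 | $4,344.61 | $176.21 | $1,674.99 | $2,845.83
4 | $2,845.83 | $176.21 | $1,674.99 | $1,347.05
5 | $1,347.05 | $176.21 | $1,523.26 | $0.00

$1,523.26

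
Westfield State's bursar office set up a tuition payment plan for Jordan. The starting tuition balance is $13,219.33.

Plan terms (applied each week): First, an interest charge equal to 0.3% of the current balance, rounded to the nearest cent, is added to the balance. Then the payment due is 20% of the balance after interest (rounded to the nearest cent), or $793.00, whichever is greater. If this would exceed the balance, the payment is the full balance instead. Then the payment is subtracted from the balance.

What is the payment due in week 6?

Week 1: opening $13,219.33; interest $39.66 → $13,258.99; payment $2,651.80; balance $10,607.19
Week 2: opening $10,607.19; interest $31.82 → $10,639.01; payment $2,127.80; balance $8,511.21
Week 3: opening $8,511.21; interest $25.53 → $8,536.74; payment $1,707.35; balance $6,829.39
Week 4: opening $6,829.39; interest $20.49 → $6,849.88; payment $1,369.98; balance $5,479.90
Week 5: opening $5,479.90; interest $16.44 → $5,496.34; payment $1,099.27; balance $4,397.07
Week 6: opening $4,397.07; interest $13.19 → $4,410.26; payment $882.05; balance $3,528.21

$882.05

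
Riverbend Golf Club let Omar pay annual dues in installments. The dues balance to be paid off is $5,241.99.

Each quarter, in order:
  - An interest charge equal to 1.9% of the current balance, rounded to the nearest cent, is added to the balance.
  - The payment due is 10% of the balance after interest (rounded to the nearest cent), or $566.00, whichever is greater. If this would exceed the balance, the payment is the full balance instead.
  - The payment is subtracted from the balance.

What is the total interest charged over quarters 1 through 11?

$579.34

Quarter 1: $5,241.99 +$99.60 interest = $5,341.59; pay $566.00 → $4,775.59
Quarter 2: $4,775.59 +$90.74 interest = $4,866.33; pay $566.00 → $4,300.33
Quarter 3: $4,300.33 +$81.71 interest = $4,382.04; pay $566.00 → $3,816.04
Quarter 4: $3,816.04 +$72.50 interest = $3,888.54; pay $566.00 → $3,322.54
Quarter 5: $3,322.54 +$63.13 interest = $3,385.67; pay $566.00 → $2,819.67
Quarter 6: $2,819.67 +$53.57 interest = $2,873.24; pay $566.00 → $2,307.24
Quarter 7: $2,307.24 +$43.84 interest = $2,351.08; pay $566.00 → $1,785.08
Quarter 8: $1,785.08 +$33.92 interest = $1,819.00; pay $566.00 → $1,253.00
Quarter 9: $1,253.00 +$23.81 interest = $1,276.81; pay $566.00 → $710.81
Quarter 10: $710.81 +$13.51 interest = $724.32; pay $566.00 → $158.32
Quarter 11: $158.32 +$3.01 interest = $161.33; pay $161.33 → $0.00
Total interest: $99.60 + $90.74 + $81.71 + $72.50 + $63.13 + $53.57 + $43.84 + $33.92 + $23.81 + $13.51 + $3.01 = $579.34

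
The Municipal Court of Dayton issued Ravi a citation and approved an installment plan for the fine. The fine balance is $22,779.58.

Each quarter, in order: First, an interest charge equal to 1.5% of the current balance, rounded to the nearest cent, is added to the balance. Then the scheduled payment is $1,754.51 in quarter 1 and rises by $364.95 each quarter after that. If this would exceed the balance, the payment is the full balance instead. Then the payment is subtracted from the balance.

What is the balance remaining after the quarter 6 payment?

Quarter 1: opening $22,779.58; interest $341.69 → $23,121.27; payment $1,754.51; balance $21,366.76
Quarter 2: opening $21,366.76; interest $320.50 → $21,687.26; payment $2,119.46; balance $19,567.80
Quarter 3: opening $19,567.80; interest $293.52 → $19,861.32; payment $2,484.41; balance $17,376.91
Quarter 4: opening $17,376.91; interest $260.65 → $17,637.56; payment $2,849.36; balance $14,788.20
Quarter 5: opening $14,788.20; interest $221.82 → $15,010.02; payment $3,214.31; balance $11,795.71
Quarter 6: opening $11,795.71; interest $176.94 → $11,972.65; payment $3,579.26; balance $8,393.39

$8,393.39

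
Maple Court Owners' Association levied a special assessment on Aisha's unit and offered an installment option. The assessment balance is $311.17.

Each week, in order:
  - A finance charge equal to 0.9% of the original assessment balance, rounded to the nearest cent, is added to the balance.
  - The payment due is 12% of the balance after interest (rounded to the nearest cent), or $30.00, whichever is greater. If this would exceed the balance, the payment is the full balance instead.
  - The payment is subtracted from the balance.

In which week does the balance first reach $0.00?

12

Week 1: opening $311.17; interest $2.80 → $313.97; payment $37.68; balance $276.29
Week 2: opening $276.29; interest $2.80 → $279.09; payment $33.49; balance $245.60
Week 3: opening $245.60; interest $2.80 → $248.40; payment $30.00; balance $218.40
Week 4: opening $218.40; interest $2.80 → $221.20; payment $30.00; balance $191.20
Week 5: opening $191.20; interest $2.80 → $194.00; payment $30.00; balance $164.00
Week 6: opening $164.00; interest $2.80 → $166.80; payment $30.00; balance $136.80
Week 7: opening $136.80; interest $2.80 → $139.60; payment $30.00; balance $109.60
Week 8: opening $109.60; interest $2.80 → $112.40; payment $30.00; balance $82.40
Week 9: opening $82.40; interest $2.80 → $85.20; payment $30.00; balance $55.20
Week 10: opening $55.20; interest $2.80 → $58.00; payment $30.00; balance $28.00
Week 11: opening $28.00; interest $2.80 → $30.80; payment $30.00; balance $0.80
Week 12: opening $0.80; interest $2.80 → $3.60; payment $3.60; balance $0.00
Balance reaches $0.00 in week 12.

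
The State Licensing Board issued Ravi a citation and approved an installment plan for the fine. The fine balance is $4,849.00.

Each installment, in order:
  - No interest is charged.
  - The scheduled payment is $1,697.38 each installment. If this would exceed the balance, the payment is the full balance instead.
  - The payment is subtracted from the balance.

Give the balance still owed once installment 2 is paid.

Installment 1: $4,849.00 − $1,697.38 → $3,151.62
Installment 2: $3,151.62 − $1,697.38 → $1,454.24

$1,454.24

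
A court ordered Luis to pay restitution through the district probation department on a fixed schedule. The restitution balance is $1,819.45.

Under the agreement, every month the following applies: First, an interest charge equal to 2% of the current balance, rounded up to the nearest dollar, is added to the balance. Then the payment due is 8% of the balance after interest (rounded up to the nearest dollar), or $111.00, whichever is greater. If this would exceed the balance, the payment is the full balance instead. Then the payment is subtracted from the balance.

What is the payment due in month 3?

$131.00

# | Opening | Interest | Payment | End bal
1 | $1,819.45 | $37.00 | $149.00 | $1,707.45
2 | $1,707.45 | $35.00 | $140.00 | $1,602.45
3 | $1,602.45 | $33.00 | $131.00 | $1,504.45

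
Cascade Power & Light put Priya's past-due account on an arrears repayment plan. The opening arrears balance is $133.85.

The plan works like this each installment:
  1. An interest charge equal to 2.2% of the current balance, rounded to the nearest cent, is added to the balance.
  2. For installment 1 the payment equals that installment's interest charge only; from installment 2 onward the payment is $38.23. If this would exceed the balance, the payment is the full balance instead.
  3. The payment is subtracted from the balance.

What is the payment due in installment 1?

Installment 1: opening $133.85; interest $2.94 → $136.79; payment $2.94; balance $133.85

$2.94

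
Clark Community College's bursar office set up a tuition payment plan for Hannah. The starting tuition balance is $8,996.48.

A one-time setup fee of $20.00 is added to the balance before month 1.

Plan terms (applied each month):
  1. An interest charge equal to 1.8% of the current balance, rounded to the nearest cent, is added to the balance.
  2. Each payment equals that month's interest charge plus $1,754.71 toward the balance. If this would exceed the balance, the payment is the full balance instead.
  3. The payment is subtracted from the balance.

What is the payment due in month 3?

$1,853.84

Month 1: $9,016.48 +$162.30 interest = $9,178.78; pay $1,917.01 → $7,261.77
Month 2: $7,261.77 +$130.71 interest = $7,392.48; pay $1,885.42 → $5,507.06
Month 3: $5,507.06 +$99.13 interest = $5,606.19; pay $1,853.84 → $3,752.35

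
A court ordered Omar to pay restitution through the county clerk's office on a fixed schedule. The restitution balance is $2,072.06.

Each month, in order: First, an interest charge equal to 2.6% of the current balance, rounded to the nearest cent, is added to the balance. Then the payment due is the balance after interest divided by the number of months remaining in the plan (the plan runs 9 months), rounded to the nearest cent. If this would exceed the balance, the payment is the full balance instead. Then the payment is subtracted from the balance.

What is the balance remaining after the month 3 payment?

Month 1: opening $2,072.06; interest $53.87 → $2,125.93; payment $236.21; balance $1,889.72
Month 2: opening $1,889.72; interest $49.13 → $1,938.85; payment $242.36; balance $1,696.49
Month 3: opening $1,696.49; interest $44.11 → $1,740.60; payment $248.66; balance $1,491.94

$1,491.94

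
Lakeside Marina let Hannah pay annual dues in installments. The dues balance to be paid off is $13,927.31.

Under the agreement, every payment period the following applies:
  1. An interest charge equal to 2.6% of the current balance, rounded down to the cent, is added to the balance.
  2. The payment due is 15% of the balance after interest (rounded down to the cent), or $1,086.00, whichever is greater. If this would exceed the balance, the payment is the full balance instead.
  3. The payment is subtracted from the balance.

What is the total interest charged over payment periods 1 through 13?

$2,171.32

Payment period 1: $13,927.31 +$362.11 interest = $14,289.42; pay $2,143.41 → $12,146.01
Payment period 2: $12,146.01 +$315.79 interest = $12,461.80; pay $1,869.27 → $10,592.53
Payment period 3: $10,592.53 +$275.40 interest = $10,867.93; pay $1,630.18 → $9,237.75
Payment period 4: $9,237.75 +$240.18 interest = $9,477.93; pay $1,421.68 → $8,056.25
Payment period 5: $8,056.25 +$209.46 interest = $8,265.71; pay $1,239.85 → $7,025.86
Payment period 6: $7,025.86 +$182.67 interest = $7,208.53; pay $1,086.00 → $6,122.53
Payment period 7: $6,122.53 +$159.18 interest = $6,281.71; pay $1,086.00 → $5,195.71
Payment period 8: $5,195.71 +$135.08 interest = $5,330.79; pay $1,086.00 → $4,244.79
Payment period 9: $4,244.79 +$110.36 interest = $4,355.15; pay $1,086.00 → $3,269.15
Payment period 10: $3,269.15 +$84.99 interest = $3,354.14; pay $1,086.00 → $2,268.14
Payment period 11: $2,268.14 +$58.97 interest = $2,327.11; pay $1,086.00 → $1,241.11
Payment period 12: $1,241.11 +$32.26 interest = $1,273.37; pay $1,086.00 → $187.37
Payment period 13: $187.37 +$4.87 interest = $192.24; pay $192.24 → $0.00
Total interest: $362.11 + $315.79 + $275.40 + $240.18 + $209.46 + $182.67 + $159.18 + $135.08 + $110.36 + $84.99 + $58.97 + $32.26 + $4.87 = $2,171.32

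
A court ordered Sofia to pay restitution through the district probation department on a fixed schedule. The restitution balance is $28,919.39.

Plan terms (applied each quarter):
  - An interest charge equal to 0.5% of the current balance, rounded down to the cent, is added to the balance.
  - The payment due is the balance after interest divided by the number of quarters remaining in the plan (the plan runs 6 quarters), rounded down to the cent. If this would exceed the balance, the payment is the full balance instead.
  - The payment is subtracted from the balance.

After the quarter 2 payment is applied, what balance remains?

# | Opening | Interest | Payment | End bal
1 | $28,919.39 | $144.59 | $4,843.99 | $24,219.99
2 | $24,219.99 | $121.09 | $4,868.21 | $19,472.87

$19,472.87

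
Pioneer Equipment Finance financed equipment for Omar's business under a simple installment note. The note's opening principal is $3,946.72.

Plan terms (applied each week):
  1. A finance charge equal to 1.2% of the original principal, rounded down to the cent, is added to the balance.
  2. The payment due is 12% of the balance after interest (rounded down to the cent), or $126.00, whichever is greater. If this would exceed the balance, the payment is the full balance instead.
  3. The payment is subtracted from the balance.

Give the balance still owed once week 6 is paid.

$2,018.92

Week 1: opening $3,946.72; interest $47.36 → $3,994.08; payment $479.28; balance $3,514.80
Week 2: opening $3,514.80; interest $47.36 → $3,562.16; payment $427.45; balance $3,134.71
Week 3: opening $3,134.71; interest $47.36 → $3,182.07; payment $381.84; balance $2,800.23
Week 4: opening $2,800.23; interest $47.36 → $2,847.59; payment $341.71; balance $2,505.88
Week 5: opening $2,505.88; interest $47.36 → $2,553.24; payment $306.38; balance $2,246.86
Week 6: opening $2,246.86; interest $47.36 → $2,294.22; payment $275.30; balance $2,018.92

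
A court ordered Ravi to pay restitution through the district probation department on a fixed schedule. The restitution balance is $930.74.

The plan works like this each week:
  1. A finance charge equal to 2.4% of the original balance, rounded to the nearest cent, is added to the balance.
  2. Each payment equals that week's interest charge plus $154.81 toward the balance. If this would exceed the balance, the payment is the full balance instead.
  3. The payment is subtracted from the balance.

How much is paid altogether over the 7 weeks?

$1,087.12

Week 1: $930.74 +$22.34 interest = $953.08; pay $177.15 → $775.93
Week 2: $775.93 +$22.34 interest = $798.27; pay $177.15 → $621.12
Week 3: $621.12 +$22.34 interest = $643.46; pay $177.15 → $466.31
Week 4: $466.31 +$22.34 interest = $488.65; pay $177.15 → $311.50
Week 5: $311.50 +$22.34 interest = $333.84; pay $177.15 → $156.69
Week 6: $156.69 +$22.34 interest = $179.03; pay $177.15 → $1.88
Week 7: $1.88 +$22.34 interest = $24.22; pay $24.22 → $0.00
Total paid: $1,087.12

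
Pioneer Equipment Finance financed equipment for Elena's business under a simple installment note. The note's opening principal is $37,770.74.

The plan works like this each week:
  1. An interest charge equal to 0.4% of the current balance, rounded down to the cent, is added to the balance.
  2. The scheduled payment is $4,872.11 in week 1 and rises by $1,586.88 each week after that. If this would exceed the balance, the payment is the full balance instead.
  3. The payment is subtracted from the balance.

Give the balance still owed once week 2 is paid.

$26,722.91

# | Opening | Interest | Payment | End bal
1 | $37,770.74 | $151.08 | $4,872.11 | $33,049.71
2 | $33,049.71 | $132.19 | $6,458.99 | $26,722.91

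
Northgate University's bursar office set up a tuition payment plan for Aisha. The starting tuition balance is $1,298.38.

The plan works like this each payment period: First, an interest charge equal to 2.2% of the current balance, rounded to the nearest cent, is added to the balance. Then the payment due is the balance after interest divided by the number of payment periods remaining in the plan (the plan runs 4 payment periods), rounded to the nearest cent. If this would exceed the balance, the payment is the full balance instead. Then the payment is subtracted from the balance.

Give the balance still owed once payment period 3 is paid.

$346.49

Payment period 1: $1,298.38 +$28.56 interest = $1,326.94; pay $331.74 → $995.20
Payment period 2: $995.20 +$21.89 interest = $1,017.09; pay $339.03 → $678.06
Payment period 3: $678.06 +$14.92 interest = $692.98; pay $346.49 → $346.49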